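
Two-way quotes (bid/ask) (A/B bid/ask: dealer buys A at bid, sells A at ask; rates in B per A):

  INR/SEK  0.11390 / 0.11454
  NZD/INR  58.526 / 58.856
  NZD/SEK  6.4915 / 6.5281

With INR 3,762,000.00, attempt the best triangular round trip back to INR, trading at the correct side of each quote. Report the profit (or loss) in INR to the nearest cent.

Best loop INR → SEK → NZD → INR:
INR 3,762,000.00 × 0.11390 (sell INR at bid) = SEK 428,491.80
SEK 428,491.80 ÷ 6.5281 (buy NZD at ask) = NZD 65,638.06
NZD 65,638.06 × 58.526 (sell NZD at bid) = INR 3,841,532.92

Net profit: INR 79,532.92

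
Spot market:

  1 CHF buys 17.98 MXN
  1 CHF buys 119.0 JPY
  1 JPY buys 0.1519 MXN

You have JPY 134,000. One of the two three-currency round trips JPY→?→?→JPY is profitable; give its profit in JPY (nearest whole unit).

Profitable loop is JPY → MXN → CHF → JPY:
JPY 134,000 × 0.1519 = MXN 20,354.60
MXN 20,354.60 ÷ 17.98 = CHF 1,132.07
CHF 1,132.07 × 119.0 = JPY 134,716
Profit = JPY 134,716 − JPY 134,000

Profit: JPY 716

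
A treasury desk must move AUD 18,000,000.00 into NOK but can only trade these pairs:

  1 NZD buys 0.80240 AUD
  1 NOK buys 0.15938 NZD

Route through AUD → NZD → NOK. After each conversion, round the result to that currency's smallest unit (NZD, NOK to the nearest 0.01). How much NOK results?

AUD 18,000,000.00 ÷ 0.80240 = NZD 22,432,701.89
NZD 22,432,701.89 ÷ 0.15938 = NOK 140,749,792.26

NOK 140,749,792.26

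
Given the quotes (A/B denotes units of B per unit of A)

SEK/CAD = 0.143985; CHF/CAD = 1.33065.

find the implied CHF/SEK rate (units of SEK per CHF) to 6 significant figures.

CHF/SEK = 9.24159

1 CHF × 1.33065 = 1.33065 CAD
1.33065 CAD ÷ 0.143985 = 9.24159 SEK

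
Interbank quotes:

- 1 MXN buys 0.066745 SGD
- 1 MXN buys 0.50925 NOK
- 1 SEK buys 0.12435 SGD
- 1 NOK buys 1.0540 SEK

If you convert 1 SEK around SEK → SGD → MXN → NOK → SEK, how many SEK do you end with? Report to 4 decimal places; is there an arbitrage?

1.0000 (no arbitrage)

Around SEK → SGD → MXN → NOK → SEK: 1 × 0.12435 ÷ 0.066745 × 0.50925 × 1.0540 = 0.999997
Product ≈ 1 (deviation 0.000%, within rounding noise).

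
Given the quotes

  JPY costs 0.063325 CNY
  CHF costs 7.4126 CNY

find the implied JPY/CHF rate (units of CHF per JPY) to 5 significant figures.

JPY/CHF = 0.0085429

1 JPY × 0.063325 = 0.063325 CNY
0.063325 CNY ÷ 7.4126 = 0.00854289 CHF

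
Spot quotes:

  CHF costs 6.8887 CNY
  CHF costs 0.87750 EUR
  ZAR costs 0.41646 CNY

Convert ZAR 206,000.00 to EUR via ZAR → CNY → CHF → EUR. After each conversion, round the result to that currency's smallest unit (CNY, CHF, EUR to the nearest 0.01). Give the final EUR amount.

EUR 10,928.24

ZAR 206,000.00 × 0.41646 = CNY 85,790.76
CNY 85,790.76 ÷ 6.8887 = CHF 12,453.84
CHF 12,453.84 × 0.87750 = EUR 10,928.24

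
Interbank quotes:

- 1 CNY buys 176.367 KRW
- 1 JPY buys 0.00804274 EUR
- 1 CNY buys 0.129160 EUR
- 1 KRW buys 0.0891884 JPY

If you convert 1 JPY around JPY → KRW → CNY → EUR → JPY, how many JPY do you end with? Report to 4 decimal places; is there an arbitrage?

Around JPY → KRW → CNY → EUR → JPY: 1 ÷ 0.0891884 ÷ 176.367 × 0.129160 ÷ 0.00804274 = 1.020936
Product > 1; profitable direction is JPY → KRW → CNY → EUR → JPY.

1.0209 (arbitrage exists)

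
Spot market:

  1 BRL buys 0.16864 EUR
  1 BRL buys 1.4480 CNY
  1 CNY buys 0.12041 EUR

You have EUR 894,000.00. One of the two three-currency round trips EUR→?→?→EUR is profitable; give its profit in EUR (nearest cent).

Profit: EUR 30,289.55

Profitable loop is EUR → BRL → CNY → EUR:
EUR 894,000.00 ÷ 0.16864 = BRL 5,301,233.40
BRL 5,301,233.40 × 1.4480 = CNY 7,676,185.96
CNY 7,676,185.96 × 0.12041 = EUR 924,289.55
Profit = EUR 924,289.55 − EUR 894,000.00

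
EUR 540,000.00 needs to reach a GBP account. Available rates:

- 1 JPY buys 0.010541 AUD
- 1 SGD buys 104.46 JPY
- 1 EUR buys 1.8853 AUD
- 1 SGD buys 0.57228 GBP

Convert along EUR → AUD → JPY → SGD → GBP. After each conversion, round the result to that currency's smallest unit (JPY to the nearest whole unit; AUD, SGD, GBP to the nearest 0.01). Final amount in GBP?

GBP 529,116.08

EUR 540,000.00 × 1.8853 = AUD 1,018,062.00
AUD 1,018,062.00 ÷ 0.010541 = JPY 96,581,159
JPY 96,581,159 ÷ 104.46 = SGD 924,575.52
SGD 924,575.52 × 0.57228 = GBP 529,116.08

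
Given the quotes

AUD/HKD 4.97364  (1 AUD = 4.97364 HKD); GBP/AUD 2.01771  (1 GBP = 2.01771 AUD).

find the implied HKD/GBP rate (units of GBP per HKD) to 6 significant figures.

1 HKD ÷ 4.97364 = 0.20106 AUD
0.20106 AUD ÷ 2.01771 = 0.0996476 GBP

HKD/GBP = 0.0996476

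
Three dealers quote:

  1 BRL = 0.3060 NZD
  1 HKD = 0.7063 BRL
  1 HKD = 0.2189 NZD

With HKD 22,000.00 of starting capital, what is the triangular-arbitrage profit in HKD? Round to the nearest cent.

Profitable loop is HKD → NZD → BRL → HKD:
HKD 22,000.00 × 0.2189 = NZD 4,815.80
NZD 4,815.80 ÷ 0.3060 = BRL 15,737.91
BRL 15,737.91 ÷ 0.7063 = HKD 22,282.19
Profit = HKD 22,282.19 − HKD 22,000.00

Profit: HKD 282.19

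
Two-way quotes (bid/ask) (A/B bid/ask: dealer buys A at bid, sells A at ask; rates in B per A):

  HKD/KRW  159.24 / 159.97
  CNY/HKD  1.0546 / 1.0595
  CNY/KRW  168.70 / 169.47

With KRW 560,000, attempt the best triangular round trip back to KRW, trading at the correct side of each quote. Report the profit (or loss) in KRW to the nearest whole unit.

Net result: KRW -2,604 (no profitable arbitrage after spreads)

Best loop KRW → HKD → CNY → KRW:
KRW 560,000 ÷ 159.97 (buy HKD at ask) = HKD 3,500.66
HKD 3,500.66 ÷ 1.0595 (buy CNY at ask) = CNY 3,304.06
CNY 3,304.06 × 168.70 (sell CNY at bid) = KRW 557,396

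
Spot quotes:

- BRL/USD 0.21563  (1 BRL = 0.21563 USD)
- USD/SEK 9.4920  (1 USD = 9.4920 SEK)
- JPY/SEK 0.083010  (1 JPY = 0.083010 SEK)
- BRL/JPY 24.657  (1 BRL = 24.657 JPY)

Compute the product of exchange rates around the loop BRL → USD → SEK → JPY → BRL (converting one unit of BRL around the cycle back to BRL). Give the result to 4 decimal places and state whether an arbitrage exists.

1.0000 (no arbitrage)

Around BRL → USD → SEK → JPY → BRL: 1 × 0.21563 × 9.4920 ÷ 0.083010 ÷ 24.657 = 0.999991
Product ≈ 1 (deviation 0.001%, within rounding noise).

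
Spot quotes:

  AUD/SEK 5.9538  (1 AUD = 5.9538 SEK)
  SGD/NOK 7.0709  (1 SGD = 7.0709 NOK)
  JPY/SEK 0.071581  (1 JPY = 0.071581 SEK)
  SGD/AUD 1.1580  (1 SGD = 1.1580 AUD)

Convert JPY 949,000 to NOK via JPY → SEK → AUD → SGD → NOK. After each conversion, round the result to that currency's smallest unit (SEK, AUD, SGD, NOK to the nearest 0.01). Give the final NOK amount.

NOK 69,668.38

JPY 949,000 × 0.071581 = SEK 67,930.37
SEK 67,930.37 ÷ 5.9538 = AUD 11,409.58
AUD 11,409.58 ÷ 1.1580 = SGD 9,852.83
SGD 9,852.83 × 7.0709 = NOK 69,668.38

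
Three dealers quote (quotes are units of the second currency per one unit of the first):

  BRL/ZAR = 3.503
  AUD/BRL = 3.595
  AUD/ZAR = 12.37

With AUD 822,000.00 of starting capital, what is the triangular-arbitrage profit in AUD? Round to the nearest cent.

Profit: AUD 14,837.53

Profitable loop is AUD → BRL → ZAR → AUD:
AUD 822,000.00 × 3.595 = BRL 2,955,090.00
BRL 2,955,090.00 × 3.503 = ZAR 10,351,680.27
ZAR 10,351,680.27 ÷ 12.37 = AUD 836,837.53
Profit = AUD 836,837.53 − AUD 822,000.00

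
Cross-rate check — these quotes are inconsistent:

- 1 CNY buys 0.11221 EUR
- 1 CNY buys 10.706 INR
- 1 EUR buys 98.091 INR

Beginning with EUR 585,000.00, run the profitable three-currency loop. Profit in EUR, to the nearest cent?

Profit: EUR 16,435.91

Profitable loop is EUR → INR → CNY → EUR:
EUR 585,000.00 × 98.091 = INR 57,383,235.00
INR 57,383,235.00 ÷ 10.706 = CNY 5,359,913.60
CNY 5,359,913.60 × 0.11221 = EUR 601,435.91
Profit = EUR 601,435.91 − EUR 585,000.00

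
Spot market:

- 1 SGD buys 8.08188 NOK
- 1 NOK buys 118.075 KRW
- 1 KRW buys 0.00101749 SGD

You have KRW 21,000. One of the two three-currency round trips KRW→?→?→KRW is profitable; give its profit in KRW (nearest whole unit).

Profit: KRW 628

Profitable loop is KRW → NOK → SGD → KRW:
KRW 21,000 ÷ 118.075 = NOK 177.85
NOK 177.85 ÷ 8.08188 = SGD 22.01
SGD 22.01 ÷ 0.00101749 = KRW 21,628
Profit = KRW 21,628 − KRW 21,000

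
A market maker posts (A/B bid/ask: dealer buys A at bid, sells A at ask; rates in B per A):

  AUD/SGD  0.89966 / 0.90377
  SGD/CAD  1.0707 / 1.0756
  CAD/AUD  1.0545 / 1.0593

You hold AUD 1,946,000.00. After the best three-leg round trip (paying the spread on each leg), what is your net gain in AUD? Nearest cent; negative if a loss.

Best loop AUD → SGD → CAD → AUD:
AUD 1,946,000.00 × 0.89966 (sell AUD at bid) = SGD 1,750,738.36
SGD 1,750,738.36 × 1.0707 (sell SGD at bid) = CAD 1,874,515.56
CAD 1,874,515.56 × 1.0545 (sell CAD at bid) = AUD 1,976,676.66

Net profit: AUD 30,676.66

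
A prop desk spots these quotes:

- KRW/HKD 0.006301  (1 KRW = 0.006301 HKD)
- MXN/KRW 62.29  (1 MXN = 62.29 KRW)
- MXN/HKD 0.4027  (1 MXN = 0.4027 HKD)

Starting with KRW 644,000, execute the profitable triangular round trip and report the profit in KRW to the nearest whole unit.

Profit: KRW 16,754

Profitable loop is KRW → MXN → HKD → KRW:
KRW 644,000 ÷ 62.29 = MXN 10,338.74
MXN 10,338.74 × 0.4027 = HKD 4,163.41
HKD 4,163.41 ÷ 0.006301 = KRW 660,754
Profit = KRW 660,754 − KRW 644,000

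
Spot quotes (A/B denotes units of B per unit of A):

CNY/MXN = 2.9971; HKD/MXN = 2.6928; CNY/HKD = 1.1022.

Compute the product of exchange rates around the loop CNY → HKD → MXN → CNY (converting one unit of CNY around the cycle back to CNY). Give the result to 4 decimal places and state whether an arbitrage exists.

Around CNY → HKD → MXN → CNY: 1 × 1.1022 × 2.6928 ÷ 2.9971 = 0.990292
Product < 1; profitable direction is CNY → MXN → HKD → CNY.

0.9903 (arbitrage exists)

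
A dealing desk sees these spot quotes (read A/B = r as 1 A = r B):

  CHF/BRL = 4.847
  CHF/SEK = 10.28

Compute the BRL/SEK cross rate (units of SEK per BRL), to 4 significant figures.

1 BRL ÷ 4.847 = 0.206313 CHF
0.206313 CHF × 10.28 = 2.1209 SEK

BRL/SEK = 2.121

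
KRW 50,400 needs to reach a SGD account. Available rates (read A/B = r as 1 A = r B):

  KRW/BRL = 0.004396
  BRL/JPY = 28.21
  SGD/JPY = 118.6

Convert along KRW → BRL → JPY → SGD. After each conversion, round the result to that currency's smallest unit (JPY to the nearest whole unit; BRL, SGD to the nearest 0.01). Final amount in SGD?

SGD 52.70

KRW 50,400 × 0.004396 = BRL 221.56
BRL 221.56 × 28.21 = JPY 6,250
JPY 6,250 ÷ 118.6 = SGD 52.70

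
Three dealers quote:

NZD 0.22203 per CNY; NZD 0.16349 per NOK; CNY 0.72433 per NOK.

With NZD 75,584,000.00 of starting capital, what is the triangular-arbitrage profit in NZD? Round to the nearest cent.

Profitable loop is NZD → CNY → NOK → NZD:
NZD 75,584,000.00 ÷ 0.22203 = CNY 340,422,465.43
CNY 340,422,465.43 ÷ 0.72433 = NOK 469,982,556.89
NOK 469,982,556.89 × 0.16349 = NZD 76,837,448.23
Profit = NZD 76,837,448.23 − NZD 75,584,000.00

Profit: NZD 1,253,448.23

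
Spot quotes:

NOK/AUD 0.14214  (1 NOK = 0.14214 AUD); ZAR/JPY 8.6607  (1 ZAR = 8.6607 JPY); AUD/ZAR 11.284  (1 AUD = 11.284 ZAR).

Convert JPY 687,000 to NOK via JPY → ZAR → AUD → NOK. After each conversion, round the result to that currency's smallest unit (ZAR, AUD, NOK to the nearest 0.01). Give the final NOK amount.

NOK 49,456.59

JPY 687,000 ÷ 8.6607 = ZAR 79,323.84
ZAR 79,323.84 ÷ 11.284 = AUD 7,029.76
AUD 7,029.76 ÷ 0.14214 = NOK 49,456.59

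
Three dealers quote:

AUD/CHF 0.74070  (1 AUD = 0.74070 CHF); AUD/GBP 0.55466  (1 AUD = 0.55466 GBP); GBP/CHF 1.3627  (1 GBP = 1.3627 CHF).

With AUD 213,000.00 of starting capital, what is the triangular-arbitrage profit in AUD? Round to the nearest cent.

Profitable loop is AUD → GBP → CHF → AUD:
AUD 213,000.00 × 0.55466 = GBP 118,142.58
GBP 118,142.58 × 1.3627 = CHF 160,992.89
CHF 160,992.89 ÷ 0.74070 = AUD 217,352.36
Profit = AUD 217,352.36 − AUD 213,000.00

Profit: AUD 4,352.36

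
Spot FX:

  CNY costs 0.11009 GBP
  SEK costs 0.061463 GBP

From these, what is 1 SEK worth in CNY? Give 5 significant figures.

1 SEK × 0.061463 = 0.061463 GBP
0.061463 GBP ÷ 0.11009 = 0.558298 CNY

SEK/CNY = 0.55830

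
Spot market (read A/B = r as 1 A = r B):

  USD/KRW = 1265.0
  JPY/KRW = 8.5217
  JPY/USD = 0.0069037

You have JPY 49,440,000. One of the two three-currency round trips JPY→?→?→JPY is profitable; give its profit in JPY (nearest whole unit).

Profitable loop is JPY → USD → KRW → JPY:
JPY 49,440,000 × 0.0069037 = USD 341,318.93
USD 341,318.93 × 1265.0 = KRW 431,768,444
KRW 431,768,444 ÷ 8.5217 = JPY 50,666,938
Profit = JPY 50,666,938 − JPY 49,440,000

Profit: JPY 1,226,938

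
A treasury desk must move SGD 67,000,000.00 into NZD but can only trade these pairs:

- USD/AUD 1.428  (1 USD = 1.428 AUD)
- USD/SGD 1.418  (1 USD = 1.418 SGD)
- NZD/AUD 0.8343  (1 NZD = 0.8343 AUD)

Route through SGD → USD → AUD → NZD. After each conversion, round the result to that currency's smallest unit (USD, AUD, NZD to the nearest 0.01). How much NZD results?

NZD 80,873,182.87

SGD 67,000,000.00 ÷ 1.418 = USD 47,249,647.39
USD 47,249,647.39 × 1.428 = AUD 67,472,496.47
AUD 67,472,496.47 ÷ 0.8343 = NZD 80,873,182.87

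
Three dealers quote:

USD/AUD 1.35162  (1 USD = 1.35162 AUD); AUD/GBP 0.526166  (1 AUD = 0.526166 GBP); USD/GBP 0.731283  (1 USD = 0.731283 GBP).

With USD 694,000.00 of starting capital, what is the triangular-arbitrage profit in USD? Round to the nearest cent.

Profit: USD 19,620.89

Profitable loop is USD → GBP → AUD → USD:
USD 694,000.00 × 0.731283 = GBP 507,510.40
GBP 507,510.40 ÷ 0.526166 = AUD 964,544.27
AUD 964,544.27 ÷ 1.35162 = USD 713,620.89
Profit = USD 713,620.89 − USD 694,000.00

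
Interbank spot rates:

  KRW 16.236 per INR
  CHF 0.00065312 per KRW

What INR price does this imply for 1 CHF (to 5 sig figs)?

1 CHF ÷ 0.00065312 = 1531.11 KRW
1531.11 KRW ÷ 16.236 = 94.3035 INR

CHF/INR = 94.304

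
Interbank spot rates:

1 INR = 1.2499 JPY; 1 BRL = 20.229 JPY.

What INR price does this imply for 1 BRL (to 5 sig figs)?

BRL/INR = 16.184

1 BRL × 20.229 = 20.229 JPY
20.229 JPY ÷ 1.2499 = 16.1845 INR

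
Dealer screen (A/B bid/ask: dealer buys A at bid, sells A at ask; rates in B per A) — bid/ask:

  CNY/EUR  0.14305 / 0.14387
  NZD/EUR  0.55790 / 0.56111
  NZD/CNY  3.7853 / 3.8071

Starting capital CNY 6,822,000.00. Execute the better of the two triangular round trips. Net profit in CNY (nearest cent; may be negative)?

Net profit: CNY 126,699.78

Best loop CNY → NZD → EUR → CNY:
CNY 6,822,000.00 ÷ 3.8071 (buy NZD at ask) = NZD 1,791,915.11
NZD 1,791,915.11 × 0.55790 (sell NZD at bid) = EUR 999,709.44
EUR 999,709.44 ÷ 0.14387 (buy CNY at ask) = CNY 6,948,699.78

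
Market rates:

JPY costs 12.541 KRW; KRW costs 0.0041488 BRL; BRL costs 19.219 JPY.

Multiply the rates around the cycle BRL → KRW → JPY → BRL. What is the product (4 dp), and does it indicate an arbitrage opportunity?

1.0000 (no arbitrage)

Around BRL → KRW → JPY → BRL: 1 ÷ 0.0041488 ÷ 12.541 ÷ 19.219 = 1.000033
Product ≈ 1 (deviation 0.003%, within rounding noise).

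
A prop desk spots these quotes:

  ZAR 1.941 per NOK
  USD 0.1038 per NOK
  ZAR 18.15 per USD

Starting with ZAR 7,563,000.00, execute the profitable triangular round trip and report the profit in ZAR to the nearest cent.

Profitable loop is ZAR → USD → NOK → ZAR:
ZAR 7,563,000.00 ÷ 18.15 = USD 416,694.21
USD 416,694.21 ÷ 0.1038 = NOK 4,014,395.13
NOK 4,014,395.13 × 1.941 = ZAR 7,791,940.95
Profit = ZAR 7,791,940.95 − ZAR 7,563,000.00

Profit: ZAR 228,940.95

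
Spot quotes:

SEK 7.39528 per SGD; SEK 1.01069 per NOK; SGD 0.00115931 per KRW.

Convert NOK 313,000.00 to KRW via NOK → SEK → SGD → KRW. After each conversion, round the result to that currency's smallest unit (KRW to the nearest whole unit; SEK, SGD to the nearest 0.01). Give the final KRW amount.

KRW 36,898,448

NOK 313,000.00 × 1.01069 = SEK 316,345.97
SEK 316,345.97 ÷ 7.39528 = SGD 42,776.74
SGD 42,776.74 ÷ 0.00115931 = KRW 36,898,448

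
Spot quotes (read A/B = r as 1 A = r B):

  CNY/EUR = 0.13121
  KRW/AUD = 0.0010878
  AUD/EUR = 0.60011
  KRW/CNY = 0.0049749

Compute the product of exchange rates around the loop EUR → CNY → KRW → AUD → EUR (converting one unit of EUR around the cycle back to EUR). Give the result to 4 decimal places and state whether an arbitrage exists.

1.0001 (no arbitrage)

Around EUR → CNY → KRW → AUD → EUR: 1 ÷ 0.13121 ÷ 0.0049749 × 0.0010878 × 0.60011 = 1.000066
Product ≈ 1 (deviation 0.007%, within rounding noise).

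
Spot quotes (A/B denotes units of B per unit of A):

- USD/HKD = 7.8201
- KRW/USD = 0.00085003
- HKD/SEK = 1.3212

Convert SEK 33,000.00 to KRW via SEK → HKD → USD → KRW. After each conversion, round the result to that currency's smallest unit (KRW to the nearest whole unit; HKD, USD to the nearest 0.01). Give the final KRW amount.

KRW 3,757,503

SEK 33,000.00 ÷ 1.3212 = HKD 24,977.29
HKD 24,977.29 ÷ 7.8201 = USD 3,193.99
USD 3,193.99 ÷ 0.00085003 = KRW 3,757,503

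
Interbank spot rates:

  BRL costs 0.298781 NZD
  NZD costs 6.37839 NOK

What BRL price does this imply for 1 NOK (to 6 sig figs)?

1 NOK ÷ 6.37839 = 0.156779 NZD
0.156779 NZD ÷ 0.298781 = 0.52473 BRL

NOK/BRL = 0.524730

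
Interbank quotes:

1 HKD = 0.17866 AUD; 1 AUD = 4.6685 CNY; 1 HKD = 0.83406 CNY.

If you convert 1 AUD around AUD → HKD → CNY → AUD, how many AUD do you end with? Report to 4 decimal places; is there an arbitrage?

1.0000 (no arbitrage)

Around AUD → HKD → CNY → AUD: 1 ÷ 0.17866 × 0.83406 ÷ 4.6685 = 0.999983
Product ≈ 1 (deviation 0.002%, within rounding noise).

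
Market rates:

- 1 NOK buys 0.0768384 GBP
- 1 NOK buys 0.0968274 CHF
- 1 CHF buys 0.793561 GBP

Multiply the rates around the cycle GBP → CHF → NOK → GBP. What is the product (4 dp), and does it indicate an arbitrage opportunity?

Around GBP → CHF → NOK → GBP: 1 ÷ 0.793561 ÷ 0.0968274 × 0.0768384 = 0.999999
Product ≈ 1 (deviation 0.000%, within rounding noise).

1.0000 (no arbitrage)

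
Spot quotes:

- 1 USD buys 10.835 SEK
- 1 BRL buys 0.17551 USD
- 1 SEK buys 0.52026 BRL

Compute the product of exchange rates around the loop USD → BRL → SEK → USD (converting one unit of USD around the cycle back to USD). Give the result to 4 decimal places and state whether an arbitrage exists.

1.0108 (arbitrage exists)

Around USD → BRL → SEK → USD: 1 ÷ 0.17551 ÷ 0.52026 ÷ 10.835 = 1.010762
Product > 1; profitable direction is USD → BRL → SEK → USD.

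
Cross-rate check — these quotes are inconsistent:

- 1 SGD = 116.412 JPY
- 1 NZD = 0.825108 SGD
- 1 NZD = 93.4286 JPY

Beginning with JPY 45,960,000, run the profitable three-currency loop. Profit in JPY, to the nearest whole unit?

Profit: JPY 1,290,752

Profitable loop is JPY → NZD → SGD → JPY:
JPY 45,960,000 ÷ 93.4286 = NZD 491,926.46
NZD 491,926.46 × 0.825108 = SGD 405,892.45
SGD 405,892.45 × 116.412 = JPY 47,250,752
Profit = JPY 47,250,752 − JPY 45,960,000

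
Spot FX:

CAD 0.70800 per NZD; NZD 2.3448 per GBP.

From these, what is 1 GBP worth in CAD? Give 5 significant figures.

GBP/CAD = 1.6601

1 GBP × 2.3448 = 2.3448 NZD
2.3448 NZD × 0.70800 = 1.66012 CAD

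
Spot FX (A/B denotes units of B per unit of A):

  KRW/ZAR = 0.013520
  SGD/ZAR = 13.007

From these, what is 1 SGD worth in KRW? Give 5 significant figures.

SGD/KRW = 962.06

1 SGD × 13.007 = 13.007 ZAR
13.007 ZAR ÷ 0.013520 = 962.056 KRW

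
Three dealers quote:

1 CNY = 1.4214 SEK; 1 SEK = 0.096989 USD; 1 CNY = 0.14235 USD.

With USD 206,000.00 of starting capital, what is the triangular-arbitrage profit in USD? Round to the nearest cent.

Profitable loop is USD → SEK → CNY → USD:
USD 206,000.00 ÷ 0.096989 = SEK 2,123,952.20
SEK 2,123,952.20 ÷ 1.4214 = CNY 1,494,267.76
CNY 1,494,267.76 × 0.14235 = USD 212,709.02
Profit = USD 212,709.02 − USD 206,000.00

Profit: USD 6,709.02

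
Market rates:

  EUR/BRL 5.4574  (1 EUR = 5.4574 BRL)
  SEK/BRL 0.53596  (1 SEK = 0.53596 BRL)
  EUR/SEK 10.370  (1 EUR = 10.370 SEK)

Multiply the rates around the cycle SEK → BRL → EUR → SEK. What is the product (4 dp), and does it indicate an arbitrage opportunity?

Around SEK → BRL → EUR → SEK: 1 × 0.53596 ÷ 5.4574 × 10.370 = 1.018416
Product > 1; profitable direction is SEK → BRL → EUR → SEK.

1.0184 (arbitrage exists)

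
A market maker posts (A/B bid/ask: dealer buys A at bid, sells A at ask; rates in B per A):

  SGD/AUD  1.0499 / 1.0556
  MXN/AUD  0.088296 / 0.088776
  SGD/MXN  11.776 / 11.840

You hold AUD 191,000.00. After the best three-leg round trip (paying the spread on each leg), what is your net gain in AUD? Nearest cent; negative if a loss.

Net result: AUD -219.48 (no profitable arbitrage after spreads)

Best loop AUD → MXN → SGD → AUD:
AUD 191,000.00 ÷ 0.088776 (buy MXN at ask) = MXN 2,151,482.38
MXN 2,151,482.38 ÷ 11.840 (buy SGD at ask) = SGD 181,713.04
SGD 181,713.04 × 1.0499 (sell SGD at bid) = AUD 190,780.52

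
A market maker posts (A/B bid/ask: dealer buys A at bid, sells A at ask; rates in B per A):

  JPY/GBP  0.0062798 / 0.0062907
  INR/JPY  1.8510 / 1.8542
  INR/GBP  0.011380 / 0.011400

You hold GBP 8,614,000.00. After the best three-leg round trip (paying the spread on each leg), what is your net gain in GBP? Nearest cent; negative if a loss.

Best loop GBP → INR → JPY → GBP:
GBP 8,614,000.00 ÷ 0.011400 (buy INR at ask) = INR 755,614,035.09
INR 755,614,035.09 × 1.8510 (sell INR at bid) = JPY 1,398,641,579
JPY 1,398,641,579 × 0.0062798 (sell JPY at bid) = GBP 8,783,189.39

Net profit: GBP 169,189.39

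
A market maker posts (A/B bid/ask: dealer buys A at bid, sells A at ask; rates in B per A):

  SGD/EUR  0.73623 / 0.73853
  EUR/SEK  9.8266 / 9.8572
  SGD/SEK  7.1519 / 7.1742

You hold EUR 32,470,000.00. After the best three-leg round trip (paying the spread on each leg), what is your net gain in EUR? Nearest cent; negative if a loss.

Best loop EUR → SEK → SGD → EUR:
EUR 32,470,000.00 × 9.8266 (sell EUR at bid) = SEK 319,069,702.00
SEK 319,069,702.00 ÷ 7.1742 (buy SGD at ask) = SGD 44,474,603.72
SGD 44,474,603.72 × 0.73623 (sell SGD at bid) = EUR 32,743,537.50

Net profit: EUR 273,537.50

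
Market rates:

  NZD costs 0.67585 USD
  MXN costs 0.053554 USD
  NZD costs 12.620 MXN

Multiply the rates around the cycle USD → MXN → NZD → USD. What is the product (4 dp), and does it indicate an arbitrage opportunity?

Around USD → MXN → NZD → USD: 1 ÷ 0.053554 ÷ 12.620 × 0.67585 = 0.999998
Product ≈ 1 (deviation 0.000%, within rounding noise).

1.0000 (no arbitrage)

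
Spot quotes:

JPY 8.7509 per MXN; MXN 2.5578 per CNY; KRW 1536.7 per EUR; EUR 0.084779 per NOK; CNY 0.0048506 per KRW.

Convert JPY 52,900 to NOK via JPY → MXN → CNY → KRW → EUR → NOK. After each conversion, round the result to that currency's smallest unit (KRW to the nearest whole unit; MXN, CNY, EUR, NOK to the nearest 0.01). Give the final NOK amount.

NOK 3,739.96

JPY 52,900 ÷ 8.7509 = MXN 6,045.09
MXN 6,045.09 ÷ 2.5578 = CNY 2,363.39
CNY 2,363.39 ÷ 0.0048506 = KRW 487,237
KRW 487,237 ÷ 1536.7 = EUR 317.07
EUR 317.07 ÷ 0.084779 = NOK 3,739.96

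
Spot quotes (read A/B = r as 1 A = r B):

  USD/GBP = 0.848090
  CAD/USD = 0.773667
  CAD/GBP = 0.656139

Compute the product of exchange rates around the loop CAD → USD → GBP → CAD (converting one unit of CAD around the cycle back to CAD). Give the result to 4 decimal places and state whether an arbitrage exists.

1.0000 (no arbitrage)

Around CAD → USD → GBP → CAD: 1 × 0.773667 × 0.848090 ÷ 0.656139 = 1.000000
Product ≈ 1 (deviation 0.000%, within rounding noise).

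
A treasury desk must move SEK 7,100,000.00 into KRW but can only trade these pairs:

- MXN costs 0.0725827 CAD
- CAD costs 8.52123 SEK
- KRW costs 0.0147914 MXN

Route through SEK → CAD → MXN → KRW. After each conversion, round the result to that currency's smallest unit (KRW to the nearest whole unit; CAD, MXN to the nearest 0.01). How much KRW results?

KRW 776,092,814

SEK 7,100,000.00 ÷ 8.52123 = CAD 833,213.05
CAD 833,213.05 ÷ 0.0725827 = MXN 11,479,499.25
MXN 11,479,499.25 ÷ 0.0147914 = KRW 776,092,814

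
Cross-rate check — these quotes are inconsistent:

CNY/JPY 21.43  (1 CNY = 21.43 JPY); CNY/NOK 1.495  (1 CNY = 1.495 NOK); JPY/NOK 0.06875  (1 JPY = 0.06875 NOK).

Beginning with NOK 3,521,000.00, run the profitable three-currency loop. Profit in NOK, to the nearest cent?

Profit: NOK 51,829.93

Profitable loop is NOK → JPY → CNY → NOK:
NOK 3,521,000.00 ÷ 0.06875 = JPY 51,214,545
JPY 51,214,545 ÷ 21.43 = CNY 2,389,852.80
CNY 2,389,852.80 × 1.495 = NOK 3,572,829.93
Profit = NOK 3,572,829.93 − NOK 3,521,000.00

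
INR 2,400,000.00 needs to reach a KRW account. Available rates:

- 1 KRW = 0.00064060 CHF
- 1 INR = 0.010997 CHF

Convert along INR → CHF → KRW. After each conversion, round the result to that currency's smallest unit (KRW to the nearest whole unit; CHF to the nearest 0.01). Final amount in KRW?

INR 2,400,000.00 × 0.010997 = CHF 26,392.80
CHF 26,392.80 ÷ 0.00064060 = KRW 41,200,125

KRW 41,200,125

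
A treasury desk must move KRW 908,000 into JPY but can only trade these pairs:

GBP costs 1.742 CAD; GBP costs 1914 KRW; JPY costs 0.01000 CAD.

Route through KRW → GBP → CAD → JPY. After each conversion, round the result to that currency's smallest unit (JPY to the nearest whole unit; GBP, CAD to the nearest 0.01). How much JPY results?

JPY 82,640

KRW 908,000 ÷ 1914 = GBP 474.40
GBP 474.40 × 1.742 = CAD 826.40
CAD 826.40 ÷ 0.01000 = JPY 82,640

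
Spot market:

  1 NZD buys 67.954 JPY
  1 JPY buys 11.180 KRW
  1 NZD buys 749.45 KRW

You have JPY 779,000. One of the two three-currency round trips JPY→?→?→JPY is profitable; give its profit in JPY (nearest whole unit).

Profit: JPY 10,681

Profitable loop is JPY → KRW → NZD → JPY:
JPY 779,000 × 11.180 = KRW 8,709,220
KRW 8,709,220 ÷ 749.45 = NZD 11,620.82
NZD 11,620.82 × 67.954 = JPY 789,681
Profit = JPY 789,681 − JPY 779,000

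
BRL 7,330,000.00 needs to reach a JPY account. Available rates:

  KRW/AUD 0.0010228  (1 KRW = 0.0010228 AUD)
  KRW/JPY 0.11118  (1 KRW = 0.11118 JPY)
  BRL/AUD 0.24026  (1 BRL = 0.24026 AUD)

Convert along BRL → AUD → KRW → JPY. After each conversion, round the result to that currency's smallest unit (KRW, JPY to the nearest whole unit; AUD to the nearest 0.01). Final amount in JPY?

JPY 191,435,024

BRL 7,330,000.00 × 0.24026 = AUD 1,761,105.80
AUD 1,761,105.80 ÷ 0.0010228 = KRW 1,721,847,673
KRW 1,721,847,673 × 0.11118 = JPY 191,435,024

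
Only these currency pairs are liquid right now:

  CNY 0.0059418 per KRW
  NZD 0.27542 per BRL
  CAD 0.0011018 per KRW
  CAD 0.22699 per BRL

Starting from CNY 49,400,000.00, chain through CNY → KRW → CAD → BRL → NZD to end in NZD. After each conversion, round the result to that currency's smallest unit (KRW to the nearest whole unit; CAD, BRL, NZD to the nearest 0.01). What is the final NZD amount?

CNY 49,400,000.00 ÷ 0.0059418 = KRW 8,313,978,929
KRW 8,313,978,929 × 0.0011018 = CAD 9,160,341.98
CAD 9,160,341.98 ÷ 0.22699 = BRL 40,355,707.21
BRL 40,355,707.21 × 0.27542 = NZD 11,114,768.88

NZD 11,114,768.88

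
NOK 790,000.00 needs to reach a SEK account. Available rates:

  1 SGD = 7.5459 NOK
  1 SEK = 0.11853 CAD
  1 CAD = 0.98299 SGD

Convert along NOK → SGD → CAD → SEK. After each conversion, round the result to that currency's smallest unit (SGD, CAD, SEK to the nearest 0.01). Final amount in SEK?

NOK 790,000.00 ÷ 7.5459 = SGD 104,692.61
SGD 104,692.61 ÷ 0.98299 = CAD 106,504.25
CAD 106,504.25 ÷ 0.11853 = SEK 898,542.56

SEK 898,542.56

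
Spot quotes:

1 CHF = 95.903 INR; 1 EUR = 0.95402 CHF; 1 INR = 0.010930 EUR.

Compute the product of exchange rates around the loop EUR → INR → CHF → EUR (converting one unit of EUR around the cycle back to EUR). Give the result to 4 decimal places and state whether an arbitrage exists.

Around EUR → INR → CHF → EUR: 1 ÷ 0.010930 ÷ 95.903 ÷ 0.95402 = 0.999977
Product ≈ 1 (deviation 0.002%, within rounding noise).

1.0000 (no arbitrage)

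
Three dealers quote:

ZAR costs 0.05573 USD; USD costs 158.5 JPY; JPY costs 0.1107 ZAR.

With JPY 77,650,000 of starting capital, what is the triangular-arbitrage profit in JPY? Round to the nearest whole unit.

Profitable loop is JPY → USD → ZAR → JPY:
JPY 77,650,000 ÷ 158.5 = USD 489,905.36
USD 489,905.36 ÷ 0.05573 = ZAR 8,790,693.75
ZAR 8,790,693.75 ÷ 0.1107 = JPY 79,410,061
Profit = JPY 79,410,061 − JPY 77,650,000

Profit: JPY 1,760,061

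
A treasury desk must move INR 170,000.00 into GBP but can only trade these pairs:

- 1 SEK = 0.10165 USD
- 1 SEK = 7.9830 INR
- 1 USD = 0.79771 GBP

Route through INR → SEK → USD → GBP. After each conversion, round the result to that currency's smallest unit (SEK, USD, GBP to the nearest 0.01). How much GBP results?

GBP 1,726.77

INR 170,000.00 ÷ 7.9830 = SEK 21,295.25
SEK 21,295.25 × 0.10165 = USD 2,164.66
USD 2,164.66 × 0.79771 = GBP 1,726.77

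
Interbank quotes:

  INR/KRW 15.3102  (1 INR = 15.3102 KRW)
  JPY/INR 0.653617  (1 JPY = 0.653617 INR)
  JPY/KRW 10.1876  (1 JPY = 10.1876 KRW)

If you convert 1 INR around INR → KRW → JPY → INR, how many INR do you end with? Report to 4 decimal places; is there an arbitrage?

0.9823 (arbitrage exists)

Around INR → KRW → JPY → INR: 1 × 15.3102 ÷ 10.1876 × 0.653617 = 0.982273
Product < 1; profitable direction is INR → JPY → KRW → INR.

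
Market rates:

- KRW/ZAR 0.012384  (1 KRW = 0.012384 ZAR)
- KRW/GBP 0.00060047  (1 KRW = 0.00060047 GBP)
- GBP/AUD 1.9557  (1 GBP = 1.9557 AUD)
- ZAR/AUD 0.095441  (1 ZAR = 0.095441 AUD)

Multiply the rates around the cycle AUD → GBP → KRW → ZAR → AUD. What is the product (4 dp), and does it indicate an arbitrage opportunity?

1.0065 (arbitrage exists)

Around AUD → GBP → KRW → ZAR → AUD: 1 ÷ 1.9557 ÷ 0.00060047 × 0.012384 × 0.095441 = 1.006474
Product > 1; profitable direction is AUD → GBP → KRW → ZAR → AUD.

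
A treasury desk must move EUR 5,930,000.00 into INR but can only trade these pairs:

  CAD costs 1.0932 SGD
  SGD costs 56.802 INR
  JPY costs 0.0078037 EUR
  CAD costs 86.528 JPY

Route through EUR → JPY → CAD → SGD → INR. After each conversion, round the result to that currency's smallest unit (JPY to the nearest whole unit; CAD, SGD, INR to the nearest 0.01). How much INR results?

EUR 5,930,000.00 ÷ 0.0078037 = JPY 759,895,947
JPY 759,895,947 ÷ 86.528 = CAD 8,782,081.49
CAD 8,782,081.49 × 1.0932 = SGD 9,600,571.48
SGD 9,600,571.48 × 56.802 = INR 545,331,661.21

INR 545,331,661.21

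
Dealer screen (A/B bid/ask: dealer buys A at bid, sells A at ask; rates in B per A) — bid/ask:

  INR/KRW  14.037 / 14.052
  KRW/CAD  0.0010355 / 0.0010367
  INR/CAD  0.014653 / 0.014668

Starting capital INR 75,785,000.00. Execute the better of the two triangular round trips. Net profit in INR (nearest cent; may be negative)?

Best loop INR → CAD → KRW → INR:
INR 75,785,000.00 × 0.014653 (sell INR at bid) = CAD 1,110,477.60
CAD 1,110,477.60 ÷ 0.0010367 (buy KRW at ask) = KRW 1,071,165,819
KRW 1,071,165,819 ÷ 14.052 (buy INR at ask) = INR 76,228,709.04

Net profit: INR 443,709.04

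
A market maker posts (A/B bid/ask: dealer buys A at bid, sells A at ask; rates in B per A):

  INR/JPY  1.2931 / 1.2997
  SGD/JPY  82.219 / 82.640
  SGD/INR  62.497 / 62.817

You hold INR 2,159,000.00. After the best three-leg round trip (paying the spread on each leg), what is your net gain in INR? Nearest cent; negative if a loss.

Best loop INR → SGD → JPY → INR:
INR 2,159,000.00 ÷ 62.817 (buy SGD at ask) = SGD 34,369.68
SGD 34,369.68 × 82.219 (sell SGD at bid) = JPY 2,825,840
JPY 2,825,840 ÷ 1.2997 (buy INR at ask) = INR 2,174,225.19

Net profit: INR 15,225.19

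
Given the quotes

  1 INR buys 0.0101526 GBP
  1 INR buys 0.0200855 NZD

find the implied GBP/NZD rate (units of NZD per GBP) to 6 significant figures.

1 GBP ÷ 0.0101526 = 98.4969 INR
98.4969 INR × 0.0200855 = 1.97836 NZD

GBP/NZD = 1.97836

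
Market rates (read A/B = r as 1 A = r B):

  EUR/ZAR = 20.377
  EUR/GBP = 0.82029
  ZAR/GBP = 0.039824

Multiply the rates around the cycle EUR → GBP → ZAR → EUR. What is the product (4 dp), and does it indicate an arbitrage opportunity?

1.0108 (arbitrage exists)

Around EUR → GBP → ZAR → EUR: 1 × 0.82029 ÷ 0.039824 ÷ 20.377 = 1.010840
Product > 1; profitable direction is EUR → GBP → ZAR → EUR.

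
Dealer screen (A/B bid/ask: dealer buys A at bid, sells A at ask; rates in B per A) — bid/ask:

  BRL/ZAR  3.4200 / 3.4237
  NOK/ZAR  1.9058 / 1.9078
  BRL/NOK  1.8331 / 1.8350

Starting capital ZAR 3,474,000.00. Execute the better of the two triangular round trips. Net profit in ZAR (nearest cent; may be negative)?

Net profit: ZAR 70,847.78

Best loop ZAR → BRL → NOK → ZAR:
ZAR 3,474,000.00 ÷ 3.4237 (buy BRL at ask) = BRL 1,014,691.71
BRL 1,014,691.71 × 1.8331 (sell BRL at bid) = NOK 1,860,031.37
NOK 1,860,031.37 × 1.9058 (sell NOK at bid) = ZAR 3,544,847.78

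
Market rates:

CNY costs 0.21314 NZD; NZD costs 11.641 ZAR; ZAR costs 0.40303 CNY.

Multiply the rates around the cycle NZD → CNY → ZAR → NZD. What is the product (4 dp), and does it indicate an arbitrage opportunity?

1.0000 (no arbitrage)

Around NZD → CNY → ZAR → NZD: 1 ÷ 0.21314 ÷ 0.40303 ÷ 11.641 = 1.000017
Product ≈ 1 (deviation 0.002%, within rounding noise).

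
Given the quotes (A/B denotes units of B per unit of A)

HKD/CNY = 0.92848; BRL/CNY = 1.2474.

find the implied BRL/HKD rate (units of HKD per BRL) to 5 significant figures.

BRL/HKD = 1.3435

1 BRL × 1.2474 = 1.2474 CNY
1.2474 CNY ÷ 0.92848 = 1.34349 HKD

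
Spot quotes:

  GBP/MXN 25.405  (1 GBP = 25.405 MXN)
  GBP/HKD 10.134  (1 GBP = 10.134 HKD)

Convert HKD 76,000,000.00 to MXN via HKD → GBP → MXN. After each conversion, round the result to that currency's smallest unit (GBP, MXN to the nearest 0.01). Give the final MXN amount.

HKD 76,000,000.00 ÷ 10.134 = GBP 7,499,506.61
GBP 7,499,506.61 × 25.405 = MXN 190,524,965.43

MXN 190,524,965.43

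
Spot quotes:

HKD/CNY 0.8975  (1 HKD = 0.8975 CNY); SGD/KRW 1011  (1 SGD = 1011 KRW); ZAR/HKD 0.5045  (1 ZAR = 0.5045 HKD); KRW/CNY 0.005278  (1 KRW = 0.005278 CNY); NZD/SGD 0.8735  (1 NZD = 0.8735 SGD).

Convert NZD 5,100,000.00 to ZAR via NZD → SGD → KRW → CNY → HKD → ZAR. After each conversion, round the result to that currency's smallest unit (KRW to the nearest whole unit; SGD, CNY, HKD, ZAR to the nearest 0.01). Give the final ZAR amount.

ZAR 52,499,842.32

NZD 5,100,000.00 × 0.8735 = SGD 4,454,850.00
SGD 4,454,850.00 × 1011 = KRW 4,503,853,350
KRW 4,503,853,350 × 0.005278 = CNY 23,771,337.98
CNY 23,771,337.98 ÷ 0.8975 = HKD 26,486,170.45
HKD 26,486,170.45 ÷ 0.5045 = ZAR 52,499,842.32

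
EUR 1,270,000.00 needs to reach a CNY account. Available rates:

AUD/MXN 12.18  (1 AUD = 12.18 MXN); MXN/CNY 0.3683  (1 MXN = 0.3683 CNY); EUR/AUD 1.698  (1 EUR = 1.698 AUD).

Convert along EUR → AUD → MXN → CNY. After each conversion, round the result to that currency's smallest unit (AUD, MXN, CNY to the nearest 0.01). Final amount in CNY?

EUR 1,270,000.00 × 1.698 = AUD 2,156,460.00
AUD 2,156,460.00 × 12.18 = MXN 26,265,682.80
MXN 26,265,682.80 × 0.3683 = CNY 9,673,650.98

CNY 9,673,650.98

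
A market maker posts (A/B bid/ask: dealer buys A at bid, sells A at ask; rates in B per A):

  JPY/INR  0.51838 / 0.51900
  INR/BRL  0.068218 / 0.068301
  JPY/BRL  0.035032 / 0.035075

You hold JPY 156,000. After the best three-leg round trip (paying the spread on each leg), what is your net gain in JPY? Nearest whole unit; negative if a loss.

Net profit: JPY 1,280

Best loop JPY → INR → BRL → JPY:
JPY 156,000 × 0.51838 (sell JPY at bid) = INR 80,867.28
INR 80,867.28 × 0.068218 (sell INR at bid) = BRL 5,516.60
BRL 5,516.60 ÷ 0.035075 (buy JPY at ask) = JPY 157,280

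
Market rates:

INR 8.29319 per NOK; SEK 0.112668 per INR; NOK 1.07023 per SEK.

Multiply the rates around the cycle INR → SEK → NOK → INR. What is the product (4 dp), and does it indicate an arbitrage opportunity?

Around INR → SEK → NOK → INR: 1 × 0.112668 × 1.07023 × 8.29319 = 0.999998
Product ≈ 1 (deviation 0.000%, within rounding noise).

1.0000 (no arbitrage)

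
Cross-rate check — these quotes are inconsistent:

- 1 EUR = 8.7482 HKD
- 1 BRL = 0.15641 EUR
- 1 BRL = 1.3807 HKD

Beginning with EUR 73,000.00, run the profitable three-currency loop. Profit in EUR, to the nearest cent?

Profitable loop is EUR → BRL → HKD → EUR:
EUR 73,000.00 ÷ 0.15641 = BRL 466,722.08
BRL 466,722.08 × 1.3807 = HKD 644,403.17
HKD 644,403.17 ÷ 8.7482 = EUR 73,661.23
Profit = EUR 73,661.23 − EUR 73,000.00

Profit: EUR 661.23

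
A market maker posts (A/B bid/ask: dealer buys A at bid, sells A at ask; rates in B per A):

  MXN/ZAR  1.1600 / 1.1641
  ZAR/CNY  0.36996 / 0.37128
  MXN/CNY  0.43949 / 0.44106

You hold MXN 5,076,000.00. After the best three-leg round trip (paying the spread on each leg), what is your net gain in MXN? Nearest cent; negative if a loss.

Net profit: MXN 85,533.69

Best loop MXN → CNY → ZAR → MXN:
MXN 5,076,000.00 × 0.43949 (sell MXN at bid) = CNY 2,230,851.24
CNY 2,230,851.24 ÷ 0.37128 (buy ZAR at ask) = ZAR 6,008,541.37
ZAR 6,008,541.37 ÷ 1.1641 (buy MXN at ask) = MXN 5,161,533.69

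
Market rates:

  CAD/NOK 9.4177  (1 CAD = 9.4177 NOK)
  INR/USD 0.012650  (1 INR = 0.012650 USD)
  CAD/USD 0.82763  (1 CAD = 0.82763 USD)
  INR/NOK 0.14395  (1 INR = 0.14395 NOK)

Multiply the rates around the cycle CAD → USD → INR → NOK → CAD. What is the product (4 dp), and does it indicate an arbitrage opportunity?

1.0000 (no arbitrage)

Around CAD → USD → INR → NOK → CAD: 1 × 0.82763 ÷ 0.012650 × 0.14395 ÷ 9.4177 = 1.000029
Product ≈ 1 (deviation 0.003%, within rounding noise).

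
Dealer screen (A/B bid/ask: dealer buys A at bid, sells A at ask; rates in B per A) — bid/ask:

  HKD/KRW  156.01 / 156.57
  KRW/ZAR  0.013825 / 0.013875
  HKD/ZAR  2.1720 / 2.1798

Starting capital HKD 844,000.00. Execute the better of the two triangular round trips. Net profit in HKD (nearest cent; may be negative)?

Best loop HKD → ZAR → KRW → HKD:
HKD 844,000.00 × 2.1720 (sell HKD at bid) = ZAR 1,833,168.00
ZAR 1,833,168.00 ÷ 0.013875 (buy KRW at ask) = KRW 132,120,216
KRW 132,120,216 ÷ 156.57 (buy HKD at ask) = HKD 843,841.20

Net result: HKD -158.80 (no profitable arbitrage after spreads)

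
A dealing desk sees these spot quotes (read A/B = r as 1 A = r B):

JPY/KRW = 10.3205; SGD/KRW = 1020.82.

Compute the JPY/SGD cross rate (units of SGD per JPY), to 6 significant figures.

JPY/SGD = 0.0101100

1 JPY × 10.3205 = 10.3205 KRW
10.3205 KRW ÷ 1020.82 = 0.01011 SGD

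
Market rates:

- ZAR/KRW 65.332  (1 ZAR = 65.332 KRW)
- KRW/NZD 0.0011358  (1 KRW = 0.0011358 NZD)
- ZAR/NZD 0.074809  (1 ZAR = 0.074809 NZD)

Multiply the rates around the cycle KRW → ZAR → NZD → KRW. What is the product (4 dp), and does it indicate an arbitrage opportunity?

1.0082 (arbitrage exists)

Around KRW → ZAR → NZD → KRW: 1 ÷ 65.332 × 0.074809 ÷ 0.0011358 = 1.008152
Product > 1; profitable direction is KRW → ZAR → NZD → KRW.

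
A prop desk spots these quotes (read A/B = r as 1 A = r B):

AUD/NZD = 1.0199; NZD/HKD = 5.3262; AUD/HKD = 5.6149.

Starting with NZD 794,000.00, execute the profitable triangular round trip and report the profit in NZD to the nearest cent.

Profit: NZD 26,705.73

Profitable loop is NZD → AUD → HKD → NZD:
NZD 794,000.00 ÷ 1.0199 = AUD 778,507.70
AUD 778,507.70 × 5.6149 = HKD 4,371,242.87
HKD 4,371,242.87 ÷ 5.3262 = NZD 820,705.73
Profit = NZD 820,705.73 − NZD 794,000.00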